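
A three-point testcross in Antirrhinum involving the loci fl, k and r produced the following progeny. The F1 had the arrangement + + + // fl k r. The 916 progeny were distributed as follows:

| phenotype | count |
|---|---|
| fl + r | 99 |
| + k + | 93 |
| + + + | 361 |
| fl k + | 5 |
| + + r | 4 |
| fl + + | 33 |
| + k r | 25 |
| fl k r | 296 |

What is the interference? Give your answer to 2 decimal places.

The two rarest classes, + + r and fl k +, are the double crossovers. Comparing them with the parentals, only the r allele has switched, so r is the middle locus and the order is fl – r – k.
fl–r: (58 + 9)/916 = 0.0731; r–k: (192 + 9)/916 = 0.2194.
Expected DCO frequency = 0.0731 × 0.2194 ≈ 0.01604; observed = 9/916 ≈ 0.00983.
Coefficient of coincidence = 0.00983/0.01604 ≈ 0.61; interference = 1 − 0.61 = 0.39.

0.39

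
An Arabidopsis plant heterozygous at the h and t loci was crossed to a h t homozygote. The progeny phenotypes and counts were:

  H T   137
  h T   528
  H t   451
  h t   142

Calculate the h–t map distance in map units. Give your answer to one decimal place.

22.2 map units

The two most frequent classes, H t (451) and h T (528), are the parental types, so the F1 was H t / h T.
The recombinant classes are H T and h t: 137 + 142 = 279.
Recombination frequency = 279/1258 = 0.2218 ≈ 22.2%, i.e. 22.2 map units.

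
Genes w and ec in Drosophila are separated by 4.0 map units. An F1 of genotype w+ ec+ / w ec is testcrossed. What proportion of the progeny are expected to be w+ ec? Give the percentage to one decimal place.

2.0%

A map distance of 4.0 map units corresponds to a recombination frequency of 0.040.
The F1 is w+ ec+ / w ec, so w+ ec is a recombinant gamete class with expected frequency r/2 = 0.040/2 = 0.0200.
That is 0.0200 = 2.0% of the progeny.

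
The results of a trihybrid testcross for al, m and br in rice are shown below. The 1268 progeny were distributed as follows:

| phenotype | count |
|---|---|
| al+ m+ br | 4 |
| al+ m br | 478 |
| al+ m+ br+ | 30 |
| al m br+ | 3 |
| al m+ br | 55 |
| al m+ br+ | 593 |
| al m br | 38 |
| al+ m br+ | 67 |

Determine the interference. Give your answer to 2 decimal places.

The two most frequent reciprocal classes, al m+ br+ and al+ m br, are the parental types, so the F1 was al m+ br+ / al+ m br.
The two rarest classes, al m br+ and al+ m+ br, are the double crossovers. Comparing them with the parentals, only the m allele has switched, so m is the middle locus and the order is br – m – al.
br–m: (122 + 7)/1268 = 0.1017; m–al: (68 + 7)/1268 = 0.0591.
Expected DCO frequency = 0.1017 × 0.0591 ≈ 0.00601; observed = 7/1268 ≈ 0.00552.
Coefficient of coincidence = 0.00552/0.00601 ≈ 0.92; interference = 1 − 0.92 = 0.08.

0.08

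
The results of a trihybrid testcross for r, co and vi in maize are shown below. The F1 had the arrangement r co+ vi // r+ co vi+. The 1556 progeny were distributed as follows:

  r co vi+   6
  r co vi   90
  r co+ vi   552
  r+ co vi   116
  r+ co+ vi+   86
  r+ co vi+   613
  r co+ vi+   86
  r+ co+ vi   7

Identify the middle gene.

The two rarest classes, r+ co+ vi and r co vi+, are the double crossovers. Comparing them with the parentals, only the r allele has switched, so r is the middle locus and the order is vi – r – co.

r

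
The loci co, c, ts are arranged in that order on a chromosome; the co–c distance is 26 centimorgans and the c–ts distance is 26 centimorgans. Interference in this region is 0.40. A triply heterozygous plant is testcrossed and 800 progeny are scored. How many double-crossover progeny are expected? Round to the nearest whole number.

Map distances give recombination frequencies of 0.260 and 0.260 for the two intervals.
With interference 0.40 (so coincidence = 0.60), expected double-crossover frequency = 0.260 × 0.260 × 0.60 = 0.04056.
Expected number = 0.04056 × 800 = 32.45 ≈ 32.

32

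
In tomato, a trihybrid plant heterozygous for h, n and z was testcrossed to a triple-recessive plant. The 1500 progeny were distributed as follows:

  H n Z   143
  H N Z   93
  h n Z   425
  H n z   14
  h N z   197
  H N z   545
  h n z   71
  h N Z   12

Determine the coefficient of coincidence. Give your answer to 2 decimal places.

0.56

The two most frequent reciprocal classes, h n Z and H N z, are the parental types, so the F1 was h n Z / H N z.
The two rarest classes, h N Z and H n z, are the double crossovers. Comparing them with the parentals, only the n allele has switched, so n is the middle locus and the order is h – n – z.
h–n: (340 + 26)/1500 = 0.2440; n–z: (164 + 26)/1500 = 0.1267.
Expected DCO frequency = 0.2440 × 0.1267 ≈ 0.03091; observed = 26/1500 ≈ 0.01733.
Coefficient of coincidence = 0.01733/0.03091 ≈ 0.56.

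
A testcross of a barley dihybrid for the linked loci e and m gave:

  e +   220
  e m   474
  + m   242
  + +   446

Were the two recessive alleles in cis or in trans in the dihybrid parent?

The two most frequent classes are + + (446) and e m (474); these are the parental (non-recombinant) types.
So the F1 carried + + on one chromosome and e m on the other — the recessive alleles are on the same chromosome (cis / coupling).

cis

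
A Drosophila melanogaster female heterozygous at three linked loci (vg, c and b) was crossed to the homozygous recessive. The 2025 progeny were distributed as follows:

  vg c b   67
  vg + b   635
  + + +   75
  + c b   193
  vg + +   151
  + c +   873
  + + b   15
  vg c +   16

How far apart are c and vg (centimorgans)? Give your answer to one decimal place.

The two most frequent reciprocal classes, + c + and vg + b, are the parental types, so the F1 was + c + / vg + b.
The two rarest classes, vg c + and + + b, are the double crossovers. Comparing them with the parentals, only the vg allele has switched, so vg is the middle locus and the order is b – vg – c.
Crossovers in the vg–c interval produce the single-crossover classes + + + and vg c b (75 + 67 = 142) plus the double crossovers (31).
RF(vg–c) = (142 + 31) / 2025 = 173/2025 = 0.0854 → 8.5 centimorgans.

8.5 centimorgans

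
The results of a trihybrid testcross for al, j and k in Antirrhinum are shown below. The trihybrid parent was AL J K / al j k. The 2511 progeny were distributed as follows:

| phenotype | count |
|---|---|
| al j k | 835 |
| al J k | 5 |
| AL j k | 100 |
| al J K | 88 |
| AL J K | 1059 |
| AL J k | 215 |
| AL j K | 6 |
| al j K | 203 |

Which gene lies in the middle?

j

The two rarest classes, AL j K and al J k, are the double crossovers. Comparing them with the parentals, only the j allele has switched, so j is the middle locus and the order is al – j – k.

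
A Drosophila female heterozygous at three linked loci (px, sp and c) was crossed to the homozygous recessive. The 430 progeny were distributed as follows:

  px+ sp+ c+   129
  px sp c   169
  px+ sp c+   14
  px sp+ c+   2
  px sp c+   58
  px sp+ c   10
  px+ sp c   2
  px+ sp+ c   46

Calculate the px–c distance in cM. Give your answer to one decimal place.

25.1 cM

The two most frequent reciprocal classes, px sp c and px+ sp+ c+, are the parental types, so the F1 was px sp c / px+ sp+ c+.
The two rarest classes, px+ sp c and px sp+ c+, are the double crossovers. Comparing them with the parentals, only the px allele has switched, so px is the middle locus and the order is sp – px – c.
Crossovers in the px–c interval produce the single-crossover classes px sp c+ and px+ sp+ c (58 + 46 = 104) plus the double crossovers (4).
RF(px–c) = (104 + 4) / 430 = 108/430 = 0.2512 → 25.1 cM.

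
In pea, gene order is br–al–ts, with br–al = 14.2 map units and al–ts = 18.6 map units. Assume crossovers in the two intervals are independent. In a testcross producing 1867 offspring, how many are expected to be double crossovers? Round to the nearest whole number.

49

Map distances give recombination frequencies of 0.142 and 0.186 for the two intervals.
With no interference, expected double-crossover frequency = 0.142 × 0.186 = 0.02641.
Expected number = 0.02641 × 1867 = 49.31 ≈ 49.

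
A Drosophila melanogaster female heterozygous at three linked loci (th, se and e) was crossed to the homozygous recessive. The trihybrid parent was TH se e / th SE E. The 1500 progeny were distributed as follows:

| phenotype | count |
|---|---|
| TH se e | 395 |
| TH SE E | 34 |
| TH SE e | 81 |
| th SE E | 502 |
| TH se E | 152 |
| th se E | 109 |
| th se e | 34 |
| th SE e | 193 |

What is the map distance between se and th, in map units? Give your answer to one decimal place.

The two rarest classes, th se e and TH SE E, are the double crossovers. Comparing them with the parentals, only the th allele has switched, so th is the middle locus and the order is se – th – e.
Crossovers in the se–th interval produce the single-crossover classes TH SE e and th se E (81 + 109 = 190) plus the double crossovers (68).
RF(se–th) = (190 + 68) / 1500 = 258/1500 = 0.1720 → 17.2 map units.

17.2 map units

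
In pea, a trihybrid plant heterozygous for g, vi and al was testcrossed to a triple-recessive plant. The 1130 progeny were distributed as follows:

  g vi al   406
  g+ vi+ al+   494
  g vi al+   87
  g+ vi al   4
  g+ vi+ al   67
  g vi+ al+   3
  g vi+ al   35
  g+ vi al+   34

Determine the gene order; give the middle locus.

g

The two most frequent reciprocal classes, g+ vi+ al+ and g vi al, are the parental types, so the F1 was g+ vi+ al+ / g vi al.
The two rarest classes, g vi+ al+ and g+ vi al, are the double crossovers. Comparing them with the parentals, only the g allele has switched, so g is the middle locus and the order is vi – g – al.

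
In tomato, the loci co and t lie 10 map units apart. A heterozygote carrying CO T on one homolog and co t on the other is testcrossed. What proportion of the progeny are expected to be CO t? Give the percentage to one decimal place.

5.0%

A map distance of 10 map units corresponds to a recombination frequency of 0.100.
The F1 is CO T / co t, so CO t is a recombinant gamete class with expected frequency r/2 = 0.100/2 = 0.0500.
That is 0.0500 = 5.0% of the progeny.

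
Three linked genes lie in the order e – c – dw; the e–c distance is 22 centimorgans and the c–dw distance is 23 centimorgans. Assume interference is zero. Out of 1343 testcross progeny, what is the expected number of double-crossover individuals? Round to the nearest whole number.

68

Map distances give recombination frequencies of 0.220 and 0.230 for the two intervals.
With no interference, expected double-crossover frequency = 0.220 × 0.230 = 0.05060.
Expected number = 0.05060 × 1343 = 67.96 ≈ 68.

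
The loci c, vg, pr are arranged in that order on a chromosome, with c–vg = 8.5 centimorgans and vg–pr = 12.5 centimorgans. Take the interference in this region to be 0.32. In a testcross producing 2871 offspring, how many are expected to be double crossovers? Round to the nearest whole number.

Map distances give recombination frequencies of 0.085 and 0.125 for the two intervals.
With interference 0.32 (so coincidence = 0.68), expected double-crossover frequency = 0.085 × 0.125 × 0.68 = 0.00722.
Expected number = 0.00722 × 2871 = 20.74 ≈ 21.

21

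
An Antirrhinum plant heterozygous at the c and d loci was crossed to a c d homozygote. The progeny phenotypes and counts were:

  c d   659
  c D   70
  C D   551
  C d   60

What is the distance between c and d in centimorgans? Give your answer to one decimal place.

The two most frequent classes, C D (551) and c d (659), are the parental types, so the F1 was C D / c d.
The recombinant classes are C d and c D: 60 + 70 = 130.
Recombination frequency = 130/1340 = 0.0970 ≈ 9.7%, i.e. 9.7 centimorgans.

9.7 centimorgans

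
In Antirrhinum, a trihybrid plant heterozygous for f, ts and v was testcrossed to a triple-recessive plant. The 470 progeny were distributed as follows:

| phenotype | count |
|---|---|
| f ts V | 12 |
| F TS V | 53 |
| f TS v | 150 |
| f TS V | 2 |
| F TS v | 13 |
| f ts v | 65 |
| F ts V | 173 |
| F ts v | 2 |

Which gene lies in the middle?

The two most frequent reciprocal classes, F ts V and f TS v, are the parental types, so the F1 was F ts V / f TS v.
The two rarest classes, F ts v and f TS V, are the double crossovers. Comparing them with the parentals, only the v allele has switched, so v is the middle locus and the order is ts – v – f.

v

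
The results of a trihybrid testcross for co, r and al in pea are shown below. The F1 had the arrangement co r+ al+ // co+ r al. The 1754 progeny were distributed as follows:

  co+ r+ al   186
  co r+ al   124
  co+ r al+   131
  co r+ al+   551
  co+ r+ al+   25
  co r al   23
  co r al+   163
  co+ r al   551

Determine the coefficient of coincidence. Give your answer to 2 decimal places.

The two rarest classes, co+ r+ al+ and co r al, are the double crossovers. Comparing them with the parentals, only the co allele has switched, so co is the middle locus and the order is al – co – r.
al–co: (255 + 48)/1754 = 0.1727; co–r: (349 + 48)/1754 = 0.2263.
Expected DCO frequency = 0.1727 × 0.2263 ≈ 0.03908; observed = 48/1754 ≈ 0.02737.
Coefficient of coincidence = 0.02737/0.03908 ≈ 0.70.

0.70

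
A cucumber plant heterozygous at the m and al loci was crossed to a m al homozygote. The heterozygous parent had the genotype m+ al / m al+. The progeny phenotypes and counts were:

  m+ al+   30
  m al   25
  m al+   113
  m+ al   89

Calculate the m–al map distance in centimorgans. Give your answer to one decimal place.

21.4 centimorgans

The recombinant classes are m+ al+ and m al: 30 + 25 = 55.
Recombination frequency = 55/257 = 0.2140 ≈ 21.4%, i.e. 21.4 centimorgans.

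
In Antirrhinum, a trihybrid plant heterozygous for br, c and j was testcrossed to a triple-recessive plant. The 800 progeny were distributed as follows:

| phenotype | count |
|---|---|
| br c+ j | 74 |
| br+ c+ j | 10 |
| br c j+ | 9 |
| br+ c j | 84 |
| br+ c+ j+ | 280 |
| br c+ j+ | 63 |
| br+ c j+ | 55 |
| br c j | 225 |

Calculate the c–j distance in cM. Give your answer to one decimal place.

18.5 cM

The two most frequent reciprocal classes, br+ c+ j+ and br c j, are the parental types, so the F1 was br+ c+ j+ / br c j.
The two rarest classes, br+ c+ j and br c j+, are the double crossovers. Comparing them with the parentals, only the j allele has switched, so j is the middle locus and the order is br – j – c.
Crossovers in the j–c interval produce the single-crossover classes br+ c j+ and br c+ j (55 + 74 = 129) plus the double crossovers (19).
RF(j–c) = (129 + 19) / 800 = 148/800 = 0.1850 → 18.5 cM.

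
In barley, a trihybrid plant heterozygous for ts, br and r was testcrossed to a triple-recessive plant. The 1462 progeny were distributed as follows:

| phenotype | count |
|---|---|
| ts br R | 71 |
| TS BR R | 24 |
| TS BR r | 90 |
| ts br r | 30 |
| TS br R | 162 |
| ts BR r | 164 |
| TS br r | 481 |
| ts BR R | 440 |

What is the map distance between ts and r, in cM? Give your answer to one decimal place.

26.0 cM

The two most frequent reciprocal classes, TS br r and ts BR R, are the parental types, so the F1 was TS br r / ts BR R.
The two rarest classes, ts br r and TS BR R, are the double crossovers. Comparing them with the parentals, only the ts allele has switched, so ts is the middle locus and the order is r – ts – br.
Crossovers in the r–ts interval produce the single-crossover classes TS br R and ts BR r (162 + 164 = 326) plus the double crossovers (54).
RF(r–ts) = (326 + 54) / 1462 = 380/1462 = 0.2599 → 26.0 cM.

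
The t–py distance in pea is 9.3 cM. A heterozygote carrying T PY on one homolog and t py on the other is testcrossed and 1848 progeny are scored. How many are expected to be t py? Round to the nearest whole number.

A map distance of 9.3 cM corresponds to a recombination frequency of 0.093.
The F1 is T PY / t py, so t py is a parental gamete class with expected frequency (1 − r)/2 = 0.907/2 = 0.4535.
Expected number = 0.4535 × 1848 = 838.07 ≈ 838.

838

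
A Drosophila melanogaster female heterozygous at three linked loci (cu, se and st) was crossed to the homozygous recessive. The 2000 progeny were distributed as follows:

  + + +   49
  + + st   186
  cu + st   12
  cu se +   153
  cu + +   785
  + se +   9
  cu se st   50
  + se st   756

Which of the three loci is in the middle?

The two most frequent reciprocal classes, cu + + and + se st, are the parental types, so the F1 was cu + + / + se st.
The two rarest classes, cu + st and + se +, are the double crossovers. Comparing them with the parentals, only the st allele has switched, so st is the middle locus and the order is se – st – cu.

st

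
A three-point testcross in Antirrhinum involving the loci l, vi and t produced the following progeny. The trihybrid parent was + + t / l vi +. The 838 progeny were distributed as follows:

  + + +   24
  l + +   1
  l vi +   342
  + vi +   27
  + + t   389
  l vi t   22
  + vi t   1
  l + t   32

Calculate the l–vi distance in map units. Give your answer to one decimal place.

7.3 map units

The two rarest classes, + vi t and l + +, are the double crossovers. Comparing them with the parentals, only the vi allele has switched, so vi is the middle locus and the order is l – vi – t.
Crossovers in the l–vi interval produce the single-crossover classes l + t and + vi + (32 + 27 = 59) plus the double crossovers (2).
RF(l–vi) = (59 + 2) / 838 = 61/838 = 0.0728 → 7.3 map units.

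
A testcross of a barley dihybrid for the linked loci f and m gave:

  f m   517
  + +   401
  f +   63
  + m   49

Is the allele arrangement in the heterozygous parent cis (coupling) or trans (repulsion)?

cis

The two most frequent classes are + + (401) and f m (517); these are the parental (non-recombinant) types.
So the F1 carried + + on one chromosome and f m on the other — the recessive alleles are on the same chromosome (cis / coupling).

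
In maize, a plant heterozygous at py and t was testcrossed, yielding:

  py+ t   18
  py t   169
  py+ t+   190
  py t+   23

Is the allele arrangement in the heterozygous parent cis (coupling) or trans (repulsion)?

cis

The two most frequent classes are py+ t+ (190) and py t (169); these are the parental (non-recombinant) types.
So the F1 carried py+ t+ on one chromosome and py t on the other — the recessive alleles are on the same chromosome (cis / coupling).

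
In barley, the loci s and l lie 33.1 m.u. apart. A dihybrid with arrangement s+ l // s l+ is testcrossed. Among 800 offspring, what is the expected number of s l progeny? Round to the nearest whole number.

132

A map distance of 33.1 m.u. corresponds to a recombination frequency of 0.331.
The F1 is s+ l / s l+, so s l is a recombinant gamete class with expected frequency r/2 = 0.331/2 = 0.1655.
Expected number = 0.1655 × 800 = 132.40 ≈ 132.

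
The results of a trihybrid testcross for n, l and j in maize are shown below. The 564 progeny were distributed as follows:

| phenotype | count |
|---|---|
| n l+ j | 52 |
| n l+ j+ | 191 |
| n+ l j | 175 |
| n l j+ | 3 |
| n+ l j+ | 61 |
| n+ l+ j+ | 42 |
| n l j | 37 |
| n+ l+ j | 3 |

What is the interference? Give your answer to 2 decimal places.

0.67

The two most frequent reciprocal classes, n l+ j+ and n+ l j, are the parental types, so the F1 was n l+ j+ / n+ l j.
The two rarest classes, n l j+ and n+ l+ j, are the double crossovers. Comparing them with the parentals, only the l allele has switched, so l is the middle locus and the order is j – l – n.
j–l: (113 + 6)/564 = 0.2110; l–n: (79 + 6)/564 = 0.1507.
Expected DCO frequency = 0.2110 × 0.1507 ≈ 0.03180; observed = 6/564 ≈ 0.01064.
Coefficient of coincidence = 0.01064/0.03180 ≈ 0.33; interference = 1 − 0.33 = 0.67.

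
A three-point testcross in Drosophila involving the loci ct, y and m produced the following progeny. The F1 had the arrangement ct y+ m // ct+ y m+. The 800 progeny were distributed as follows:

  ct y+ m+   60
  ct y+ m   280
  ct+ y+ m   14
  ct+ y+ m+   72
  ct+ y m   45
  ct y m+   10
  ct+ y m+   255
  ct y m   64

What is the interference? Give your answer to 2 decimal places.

The two rarest classes, ct+ y+ m and ct y m+, are the double crossovers. Comparing them with the parentals, only the ct allele has switched, so ct is the middle locus and the order is m – ct – y.
m–ct: (105 + 24)/800 = 0.1613; ct–y: (136 + 24)/800 = 0.2000.
Expected DCO frequency = 0.1613 × 0.2000 ≈ 0.03226; observed = 24/800 ≈ 0.03000.
Coefficient of coincidence = 0.03000/0.03226 ≈ 0.93; interference = 1 − 0.93 = 0.07.

0.07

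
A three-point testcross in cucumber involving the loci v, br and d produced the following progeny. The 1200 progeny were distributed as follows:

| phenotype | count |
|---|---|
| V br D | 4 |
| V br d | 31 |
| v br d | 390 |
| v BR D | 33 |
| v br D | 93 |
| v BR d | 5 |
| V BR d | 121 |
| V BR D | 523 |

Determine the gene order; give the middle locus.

The two most frequent reciprocal classes, v br d and V BR D, are the parental types, so the F1 was v br d / V BR D.
The two rarest classes, v BR d and V br D, are the double crossovers. Comparing them with the parentals, only the br allele has switched, so br is the middle locus and the order is d – br – v.

br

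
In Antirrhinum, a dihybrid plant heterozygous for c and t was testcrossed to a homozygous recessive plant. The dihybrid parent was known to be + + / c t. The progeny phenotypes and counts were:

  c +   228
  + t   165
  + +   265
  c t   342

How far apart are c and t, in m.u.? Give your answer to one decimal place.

The recombinant classes are + t and c +: 165 + 228 = 393.
Recombination frequency = 393/1000 = 0.3930 ≈ 39.3%, i.e. 39.3 m.u.

39.3 m.u.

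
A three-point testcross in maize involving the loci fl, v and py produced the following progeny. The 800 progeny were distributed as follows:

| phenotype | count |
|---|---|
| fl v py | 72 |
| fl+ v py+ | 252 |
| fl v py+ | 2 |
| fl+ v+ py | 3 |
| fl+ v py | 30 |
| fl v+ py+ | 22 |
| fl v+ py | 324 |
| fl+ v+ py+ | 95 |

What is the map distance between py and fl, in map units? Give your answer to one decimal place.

7.1 map units

The two most frequent reciprocal classes, fl+ v py+ and fl v+ py, are the parental types, so the F1 was fl+ v py+ / fl v+ py.
The two rarest classes, fl v py+ and fl+ v+ py, are the double crossovers. Comparing them with the parentals, only the fl allele has switched, so fl is the middle locus and the order is v – fl – py.
Crossovers in the fl–py interval produce the single-crossover classes fl+ v py and fl v+ py+ (30 + 22 = 52) plus the double crossovers (5).
RF(fl–py) = (52 + 5) / 800 = 57/800 = 0.0712 → 7.1 map units.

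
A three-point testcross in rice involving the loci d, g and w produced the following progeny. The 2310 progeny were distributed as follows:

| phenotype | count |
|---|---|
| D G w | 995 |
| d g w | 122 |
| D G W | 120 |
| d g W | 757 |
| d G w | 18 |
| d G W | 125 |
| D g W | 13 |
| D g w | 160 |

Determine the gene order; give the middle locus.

The two most frequent reciprocal classes, D G w and d g W, are the parental types, so the F1 was D G w / d g W.
The two rarest classes, d G w and D g W, are the double crossovers. Comparing them with the parentals, only the d allele has switched, so d is the middle locus and the order is g – d – w.

d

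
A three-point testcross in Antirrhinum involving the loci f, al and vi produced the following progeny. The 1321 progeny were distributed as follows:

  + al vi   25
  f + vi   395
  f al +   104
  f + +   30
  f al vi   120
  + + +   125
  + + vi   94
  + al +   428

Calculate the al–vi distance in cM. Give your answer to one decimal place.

22.7 cM

The two most frequent reciprocal classes, f + vi and + al +, are the parental types, so the F1 was f + vi / + al +.
The two rarest classes, f + + and + al vi, are the double crossovers. Comparing them with the parentals, only the vi allele has switched, so vi is the middle locus and the order is al – vi – f.
Crossovers in the al–vi interval produce the single-crossover classes f al vi and + + + (120 + 125 = 245) plus the double crossovers (55).
RF(al–vi) = (245 + 55) / 1321 = 300/1321 = 0.2271 → 22.7 cM.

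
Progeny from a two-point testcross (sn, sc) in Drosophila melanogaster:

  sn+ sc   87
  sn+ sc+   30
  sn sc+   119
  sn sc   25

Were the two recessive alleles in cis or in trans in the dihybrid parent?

trans

The two most frequent classes are sn+ sc (87) and sn sc+ (119); these are the parental (non-recombinant) types.
So the F1 carried sn+ sc on one chromosome and sn sc+ on the other — the recessive alleles are on opposite chromosomes (trans / repulsion).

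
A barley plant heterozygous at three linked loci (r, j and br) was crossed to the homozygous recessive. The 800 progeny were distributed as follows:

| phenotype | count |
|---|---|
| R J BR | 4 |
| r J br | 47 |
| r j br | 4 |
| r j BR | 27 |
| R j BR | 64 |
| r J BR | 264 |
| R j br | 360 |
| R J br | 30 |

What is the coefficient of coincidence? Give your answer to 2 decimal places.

0.83

The two most frequent reciprocal classes, R j br and r J BR, are the parental types, so the F1 was R j br / r J BR.
The two rarest classes, r j br and R J BR, are the double crossovers. Comparing them with the parentals, only the r allele has switched, so r is the middle locus and the order is j – r – br.
j–r: (57 + 8)/800 = 0.0813; r–br: (111 + 8)/800 = 0.1487.
Expected DCO frequency = 0.0813 × 0.1487 ≈ 0.01209; observed = 8/800 ≈ 0.01000.
Coefficient of coincidence = 0.01000/0.01209 ≈ 0.83.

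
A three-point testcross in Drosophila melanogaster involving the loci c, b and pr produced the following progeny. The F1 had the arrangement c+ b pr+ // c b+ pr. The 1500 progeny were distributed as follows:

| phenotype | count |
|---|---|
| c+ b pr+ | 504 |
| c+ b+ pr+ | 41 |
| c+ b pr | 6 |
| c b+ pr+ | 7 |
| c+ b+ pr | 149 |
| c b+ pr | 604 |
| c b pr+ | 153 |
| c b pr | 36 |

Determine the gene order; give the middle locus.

pr

The two rarest classes, c+ b pr and c b+ pr+, are the double crossovers. Comparing them with the parentals, only the pr allele has switched, so pr is the middle locus and the order is c – pr – b.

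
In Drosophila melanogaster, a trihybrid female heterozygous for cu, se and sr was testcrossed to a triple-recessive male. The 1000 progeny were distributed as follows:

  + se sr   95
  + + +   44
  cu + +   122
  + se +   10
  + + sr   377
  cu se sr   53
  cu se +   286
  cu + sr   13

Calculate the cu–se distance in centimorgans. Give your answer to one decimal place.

24.0 centimorgans

The two most frequent reciprocal classes, + + sr and cu se +, are the parental types, so the F1 was + + sr / cu se +.
The two rarest classes, cu + sr and + se +, are the double crossovers. Comparing them with the parentals, only the cu allele has switched, so cu is the middle locus and the order is sr – cu – se.
Crossovers in the cu–se interval produce the single-crossover classes + se sr and cu + + (95 + 122 = 217) plus the double crossovers (23).
RF(cu–se) = (217 + 23) / 1000 = 240/1000 = 0.2400 → 24.0 centimorgans.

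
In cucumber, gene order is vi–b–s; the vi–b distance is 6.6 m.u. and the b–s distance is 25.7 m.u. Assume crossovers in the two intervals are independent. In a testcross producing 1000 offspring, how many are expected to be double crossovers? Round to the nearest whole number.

17

Map distances give recombination frequencies of 0.066 and 0.257 for the two intervals.
With no interference, expected double-crossover frequency = 0.066 × 0.257 = 0.01696.
Expected number = 0.01696 × 1000 = 16.96 ≈ 17.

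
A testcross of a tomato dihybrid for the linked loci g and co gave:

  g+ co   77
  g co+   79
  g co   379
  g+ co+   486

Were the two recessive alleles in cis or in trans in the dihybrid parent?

cis

The two most frequent classes are g+ co+ (486) and g co (379); these are the parental (non-recombinant) types.
So the F1 carried g+ co+ on one chromosome and g co on the other — the recessive alleles are on the same chromosome (cis / coupling).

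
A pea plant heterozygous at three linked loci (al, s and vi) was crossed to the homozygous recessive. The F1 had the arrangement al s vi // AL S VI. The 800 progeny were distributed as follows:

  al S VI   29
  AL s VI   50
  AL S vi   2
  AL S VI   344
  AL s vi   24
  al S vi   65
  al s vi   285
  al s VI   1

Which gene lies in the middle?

The two rarest classes, al s VI and AL S vi, are the double crossovers. Comparing them with the parentals, only the vi allele has switched, so vi is the middle locus and the order is s – vi – al.

vi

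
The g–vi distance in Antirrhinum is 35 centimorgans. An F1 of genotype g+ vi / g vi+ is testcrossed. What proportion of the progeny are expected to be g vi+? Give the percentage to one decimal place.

32.5%

A map distance of 35 centimorgans corresponds to a recombination frequency of 0.350.
The F1 is g+ vi / g vi+, so g vi+ is a parental gamete class with expected frequency (1 − r)/2 = 0.650/2 = 0.3250.
That is 0.3250 = 32.5% of the progeny.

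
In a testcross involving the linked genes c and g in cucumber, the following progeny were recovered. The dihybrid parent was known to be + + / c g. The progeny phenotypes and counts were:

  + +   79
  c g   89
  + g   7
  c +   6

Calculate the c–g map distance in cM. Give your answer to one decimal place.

7.2 cM

The recombinant classes are + g and c +: 7 + 6 = 13.
Recombination frequency = 13/181 = 0.0718 ≈ 7.2%, i.e. 7.2 cM.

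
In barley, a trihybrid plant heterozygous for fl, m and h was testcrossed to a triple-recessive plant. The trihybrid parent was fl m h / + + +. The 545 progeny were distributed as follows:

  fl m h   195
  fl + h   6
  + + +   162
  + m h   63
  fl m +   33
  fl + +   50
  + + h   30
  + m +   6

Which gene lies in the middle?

The two rarest classes, fl + h and + m +, are the double crossovers. Comparing them with the parentals, only the m allele has switched, so m is the middle locus and the order is fl – m – h.

m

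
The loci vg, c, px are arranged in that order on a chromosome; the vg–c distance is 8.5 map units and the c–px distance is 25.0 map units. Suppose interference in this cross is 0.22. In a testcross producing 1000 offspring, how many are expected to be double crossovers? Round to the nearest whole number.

Map distances give recombination frequencies of 0.085 and 0.250 for the two intervals.
With interference 0.22 (so coincidence = 0.78), expected double-crossover frequency = 0.085 × 0.250 × 0.78 = 0.01658.
Expected number = 0.01658 × 1000 = 16.58 ≈ 17.

17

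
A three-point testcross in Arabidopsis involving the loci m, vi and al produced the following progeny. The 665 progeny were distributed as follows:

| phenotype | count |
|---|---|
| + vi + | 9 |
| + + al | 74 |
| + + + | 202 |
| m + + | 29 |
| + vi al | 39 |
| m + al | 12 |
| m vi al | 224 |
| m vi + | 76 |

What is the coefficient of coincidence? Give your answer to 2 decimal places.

The two most frequent reciprocal classes, + + + and m vi al, are the parental types, so the F1 was + + + / m vi al.
The two rarest classes, + vi + and m + al, are the double crossovers. Comparing them with the parentals, only the vi allele has switched, so vi is the middle locus and the order is m – vi – al.
m–vi: (68 + 21)/665 = 0.1338; vi–al: (150 + 21)/665 = 0.2571.
Expected DCO frequency = 0.1338 × 0.2571 ≈ 0.03440; observed = 21/665 ≈ 0.03158.
Coefficient of coincidence = 0.03158/0.03440 ≈ 0.92.

0.92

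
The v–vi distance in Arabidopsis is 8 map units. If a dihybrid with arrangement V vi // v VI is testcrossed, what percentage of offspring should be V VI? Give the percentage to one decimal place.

A map distance of 8 map units corresponds to a recombination frequency of 0.080.
The F1 is V vi / v VI, so V VI is a recombinant gamete class with expected frequency r/2 = 0.080/2 = 0.0400.
That is 0.0400 = 4.0% of the progeny.

4.0%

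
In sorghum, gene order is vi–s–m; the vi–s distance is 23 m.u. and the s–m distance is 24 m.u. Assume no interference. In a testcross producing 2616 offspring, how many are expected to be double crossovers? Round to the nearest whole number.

Map distances give recombination frequencies of 0.230 and 0.240 for the two intervals.
With no interference, expected double-crossover frequency = 0.230 × 0.240 = 0.05520.
Expected number = 0.05520 × 2616 = 144.40 ≈ 144.

144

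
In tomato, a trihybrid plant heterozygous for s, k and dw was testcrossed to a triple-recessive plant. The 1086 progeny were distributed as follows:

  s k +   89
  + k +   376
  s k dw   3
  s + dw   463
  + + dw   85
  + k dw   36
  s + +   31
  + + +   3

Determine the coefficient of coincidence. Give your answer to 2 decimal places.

0.50

The two most frequent reciprocal classes, s + dw and + k +, are the parental types, so the F1 was s + dw / + k +.
The two rarest classes, s k dw and + + +, are the double crossovers. Comparing them with the parentals, only the k allele has switched, so k is the middle locus and the order is dw – k – s.
dw–k: (67 + 6)/1086 = 0.0672; k–s: (174 + 6)/1086 = 0.1657.
Expected DCO frequency = 0.0672 × 0.1657 ≈ 0.01114; observed = 6/1086 ≈ 0.00552.
Coefficient of coincidence = 0.00552/0.01114 ≈ 0.50.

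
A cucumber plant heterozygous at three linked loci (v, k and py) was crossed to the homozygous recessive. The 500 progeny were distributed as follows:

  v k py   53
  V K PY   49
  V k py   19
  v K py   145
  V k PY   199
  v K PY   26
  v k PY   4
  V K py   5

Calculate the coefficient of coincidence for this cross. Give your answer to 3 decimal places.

The two most frequent reciprocal classes, v K py and V k PY, are the parental types, so the F1 was v K py / V k PY.
The two rarest classes, V K py and v k PY, are the double crossovers. Comparing them with the parentals, only the v allele has switched, so v is the middle locus and the order is py – v – k.
py–v: (45 + 9)/500 = 0.1080; v–k: (102 + 9)/500 = 0.2220.
Expected DCO frequency = 0.1080 × 0.2220 ≈ 0.02398; observed = 9/500 ≈ 0.01800.
Coefficient of coincidence = 0.01800/0.02398 ≈ 0.751.

0.751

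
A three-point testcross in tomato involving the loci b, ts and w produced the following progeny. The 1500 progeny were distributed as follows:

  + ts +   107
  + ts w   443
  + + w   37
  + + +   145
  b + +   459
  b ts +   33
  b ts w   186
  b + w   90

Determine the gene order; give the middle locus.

ts

The two most frequent reciprocal classes, + ts w and b + +, are the parental types, so the F1 was + ts w / b + +.
The two rarest classes, + + w and b ts +, are the double crossovers. Comparing them with the parentals, only the ts allele has switched, so ts is the middle locus and the order is b – ts – w.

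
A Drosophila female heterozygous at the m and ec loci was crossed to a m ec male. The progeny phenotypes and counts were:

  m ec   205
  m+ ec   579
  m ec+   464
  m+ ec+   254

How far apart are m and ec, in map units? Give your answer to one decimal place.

30.6 map units

The two most frequent classes, m+ ec (579) and m ec+ (464), are the parental types, so the F1 was m+ ec / m ec+.
The recombinant classes are m+ ec+ and m ec: 254 + 205 = 459.
Recombination frequency = 459/1502 = 0.3056 ≈ 30.6%, i.e. 30.6 map units.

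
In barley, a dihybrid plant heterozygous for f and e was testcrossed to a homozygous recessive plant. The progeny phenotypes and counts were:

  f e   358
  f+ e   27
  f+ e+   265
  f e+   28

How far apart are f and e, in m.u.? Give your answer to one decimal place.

The two most frequent classes, f+ e+ (265) and f e (358), are the parental types, so the F1 was f+ e+ / f e.
The recombinant classes are f+ e and f e+: 27 + 28 = 55.
Recombination frequency = 55/678 = 0.0811 ≈ 8.1%, i.e. 8.1 m.u.

8.1 m.u.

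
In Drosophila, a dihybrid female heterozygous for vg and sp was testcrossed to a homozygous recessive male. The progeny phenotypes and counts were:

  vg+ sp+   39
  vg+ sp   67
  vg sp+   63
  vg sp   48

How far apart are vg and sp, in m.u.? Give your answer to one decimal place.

The two most frequent classes, vg+ sp (67) and vg sp+ (63), are the parental types, so the F1 was vg+ sp / vg sp+.
The recombinant classes are vg+ sp+ and vg sp: 39 + 48 = 87.
Recombination frequency = 87/217 = 0.4009 ≈ 40.1%, i.e. 40.1 m.u.

40.1 m.u.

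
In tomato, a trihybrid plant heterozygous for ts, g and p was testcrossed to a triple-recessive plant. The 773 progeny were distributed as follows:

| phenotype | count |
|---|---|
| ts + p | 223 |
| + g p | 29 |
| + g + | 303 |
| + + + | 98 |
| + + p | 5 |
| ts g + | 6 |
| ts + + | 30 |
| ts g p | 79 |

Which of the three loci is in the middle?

The two most frequent reciprocal classes, + g + and ts + p, are the parental types, so the F1 was + g + / ts + p.
The two rarest classes, ts g + and + + p, are the double crossovers. Comparing them with the parentals, only the ts allele has switched, so ts is the middle locus and the order is g – ts – p.

ts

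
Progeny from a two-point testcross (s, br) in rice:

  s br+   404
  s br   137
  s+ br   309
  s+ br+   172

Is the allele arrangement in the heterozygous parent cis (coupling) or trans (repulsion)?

The two most frequent classes are s+ br (309) and s br+ (404); these are the parental (non-recombinant) types.
So the F1 carried s+ br on one chromosome and s br+ on the other — the recessive alleles are on opposite chromosomes (trans / repulsion).

trans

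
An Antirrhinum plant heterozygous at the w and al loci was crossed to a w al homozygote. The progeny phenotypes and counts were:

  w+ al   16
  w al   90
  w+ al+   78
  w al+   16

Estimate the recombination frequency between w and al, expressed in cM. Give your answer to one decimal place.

16.0 cM

The two most frequent classes, w+ al+ (78) and w al (90), are the parental types, so the F1 was w+ al+ / w al.
The recombinant classes are w+ al and w al+: 16 + 16 = 32.
Recombination frequency = 32/200 = 0.1600 ≈ 16.0%, i.e. 16.0 cM.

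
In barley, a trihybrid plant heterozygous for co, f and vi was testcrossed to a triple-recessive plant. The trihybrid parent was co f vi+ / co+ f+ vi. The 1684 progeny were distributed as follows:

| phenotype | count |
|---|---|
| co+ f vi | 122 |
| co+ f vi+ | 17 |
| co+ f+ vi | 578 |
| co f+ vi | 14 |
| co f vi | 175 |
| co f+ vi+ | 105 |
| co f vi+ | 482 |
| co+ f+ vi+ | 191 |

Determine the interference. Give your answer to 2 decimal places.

0.49

The two rarest classes, co+ f vi+ and co f+ vi, are the double crossovers. Comparing them with the parentals, only the co allele has switched, so co is the middle locus and the order is vi – co – f.
vi–co: (366 + 31)/1684 = 0.2357; co–f: (227 + 31)/1684 = 0.1532.
Expected DCO frequency = 0.2357 × 0.1532 ≈ 0.03611; observed = 31/1684 ≈ 0.01841.
Coefficient of coincidence = 0.01841/0.03611 ≈ 0.51; interference = 1 − 0.51 = 0.49.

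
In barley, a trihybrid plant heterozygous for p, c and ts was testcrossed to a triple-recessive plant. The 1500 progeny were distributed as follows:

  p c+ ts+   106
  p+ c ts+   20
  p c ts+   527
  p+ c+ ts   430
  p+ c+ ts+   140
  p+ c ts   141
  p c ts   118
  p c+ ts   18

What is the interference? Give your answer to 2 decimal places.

The two most frequent reciprocal classes, p+ c+ ts and p c ts+, are the parental types, so the F1 was p+ c+ ts / p c ts+.
The two rarest classes, p c+ ts and p+ c ts+, are the double crossovers. Comparing them with the parentals, only the p allele has switched, so p is the middle locus and the order is c – p – ts.
c–p: (247 + 38)/1500 = 0.1900; p–ts: (258 + 38)/1500 = 0.1973.
Expected DCO frequency = 0.1900 × 0.1973 ≈ 0.03749; observed = 38/1500 ≈ 0.02533.
Coefficient of coincidence = 0.02533/0.03749 ≈ 0.68; interference = 1 − 0.68 = 0.32.

0.32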